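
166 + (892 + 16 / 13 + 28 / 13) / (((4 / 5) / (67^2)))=65317108 / 13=5024392.92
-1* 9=-9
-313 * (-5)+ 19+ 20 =1604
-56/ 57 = -0.98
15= 15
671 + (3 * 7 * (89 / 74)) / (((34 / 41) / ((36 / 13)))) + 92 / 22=68316850 / 89947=759.52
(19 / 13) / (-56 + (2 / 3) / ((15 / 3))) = -285 / 10894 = -0.03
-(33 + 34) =-67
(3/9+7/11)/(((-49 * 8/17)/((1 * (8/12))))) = -136/4851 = -0.03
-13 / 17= -0.76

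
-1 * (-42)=42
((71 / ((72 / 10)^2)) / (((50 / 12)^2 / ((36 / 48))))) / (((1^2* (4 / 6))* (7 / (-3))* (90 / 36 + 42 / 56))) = -213 / 18200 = -0.01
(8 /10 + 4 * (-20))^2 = 156816 /25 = 6272.64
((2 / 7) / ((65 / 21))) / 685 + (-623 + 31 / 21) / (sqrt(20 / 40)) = 6 / 44525 - 13052 * sqrt(2) / 21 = -878.97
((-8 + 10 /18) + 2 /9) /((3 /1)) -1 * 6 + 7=-38 /27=-1.41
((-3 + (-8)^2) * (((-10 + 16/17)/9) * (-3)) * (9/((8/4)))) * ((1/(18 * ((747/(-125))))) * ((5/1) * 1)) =-38.53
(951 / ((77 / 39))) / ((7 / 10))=370890 / 539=688.11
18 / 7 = 2.57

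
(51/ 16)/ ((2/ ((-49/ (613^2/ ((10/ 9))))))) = -4165/ 18036912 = -0.00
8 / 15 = 0.53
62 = 62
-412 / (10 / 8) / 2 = -164.80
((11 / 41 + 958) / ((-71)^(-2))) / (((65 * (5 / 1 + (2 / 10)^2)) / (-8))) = -3961116980 / 33579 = -117964.11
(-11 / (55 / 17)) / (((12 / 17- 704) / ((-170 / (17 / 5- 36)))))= 24565 / 974414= 0.03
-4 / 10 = -0.40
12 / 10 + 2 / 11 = 76 / 55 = 1.38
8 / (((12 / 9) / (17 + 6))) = 138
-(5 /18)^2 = -25 /324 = -0.08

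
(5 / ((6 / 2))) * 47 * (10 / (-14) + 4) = 5405 / 21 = 257.38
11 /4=2.75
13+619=632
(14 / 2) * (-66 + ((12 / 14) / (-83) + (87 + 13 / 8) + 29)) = 361.30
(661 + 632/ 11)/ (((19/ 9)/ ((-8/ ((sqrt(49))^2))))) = -81288/ 1463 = -55.56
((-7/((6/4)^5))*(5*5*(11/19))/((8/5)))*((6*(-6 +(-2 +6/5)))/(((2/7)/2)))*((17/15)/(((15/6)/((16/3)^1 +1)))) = 4984672/729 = 6837.68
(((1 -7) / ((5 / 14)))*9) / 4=-189 / 5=-37.80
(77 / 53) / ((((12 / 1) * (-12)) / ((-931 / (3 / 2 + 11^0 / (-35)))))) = 2509045 / 393048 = 6.38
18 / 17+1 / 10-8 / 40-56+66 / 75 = -46037 / 850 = -54.16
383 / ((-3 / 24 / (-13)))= 39832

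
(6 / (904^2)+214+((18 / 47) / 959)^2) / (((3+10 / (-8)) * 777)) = 177645243681969827 / 1128752858080555512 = 0.16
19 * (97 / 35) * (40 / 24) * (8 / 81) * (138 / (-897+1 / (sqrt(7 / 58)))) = -1.34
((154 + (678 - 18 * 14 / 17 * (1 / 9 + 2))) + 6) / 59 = 13714 / 1003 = 13.67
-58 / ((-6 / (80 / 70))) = 232 / 21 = 11.05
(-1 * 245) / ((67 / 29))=-7105 / 67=-106.04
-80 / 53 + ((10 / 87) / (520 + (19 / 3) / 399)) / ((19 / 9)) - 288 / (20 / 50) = -690282032470 / 956719483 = -721.51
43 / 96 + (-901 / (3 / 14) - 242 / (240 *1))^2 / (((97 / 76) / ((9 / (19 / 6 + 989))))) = 174217412393599 / 1385858400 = 125710.83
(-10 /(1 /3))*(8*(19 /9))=-1520 /3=-506.67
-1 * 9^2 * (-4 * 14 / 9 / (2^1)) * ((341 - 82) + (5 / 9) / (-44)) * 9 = 6461217 / 11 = 587383.36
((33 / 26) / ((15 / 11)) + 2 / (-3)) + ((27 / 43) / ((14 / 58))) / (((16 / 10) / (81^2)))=10667.34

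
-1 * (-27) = 27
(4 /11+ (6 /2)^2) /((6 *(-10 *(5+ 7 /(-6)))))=-103 /2530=-0.04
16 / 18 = 8 / 9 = 0.89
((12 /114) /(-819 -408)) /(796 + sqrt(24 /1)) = -199 /1846366287 + sqrt(6) /3692732574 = -0.00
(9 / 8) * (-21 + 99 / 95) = -2133 / 95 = -22.45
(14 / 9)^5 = 537824 / 59049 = 9.11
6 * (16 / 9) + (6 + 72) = 266 / 3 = 88.67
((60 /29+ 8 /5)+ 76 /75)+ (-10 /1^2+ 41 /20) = -28429 /8700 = -3.27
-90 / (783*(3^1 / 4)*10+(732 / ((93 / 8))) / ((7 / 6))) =-13020 / 857363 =-0.02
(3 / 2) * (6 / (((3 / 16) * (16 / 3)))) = 9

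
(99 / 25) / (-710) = -99 / 17750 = -0.01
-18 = -18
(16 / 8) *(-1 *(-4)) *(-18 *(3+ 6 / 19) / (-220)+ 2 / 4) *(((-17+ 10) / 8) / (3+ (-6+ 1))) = 2821 / 1045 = 2.70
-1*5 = -5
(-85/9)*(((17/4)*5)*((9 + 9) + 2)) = -36125/9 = -4013.89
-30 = -30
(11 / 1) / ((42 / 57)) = 209 / 14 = 14.93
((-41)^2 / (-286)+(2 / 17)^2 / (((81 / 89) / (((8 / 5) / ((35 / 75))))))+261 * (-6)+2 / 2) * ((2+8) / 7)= -122694083815 / 54675621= -2244.04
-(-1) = 1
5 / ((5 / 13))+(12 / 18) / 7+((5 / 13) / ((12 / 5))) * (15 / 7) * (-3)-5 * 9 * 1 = -35965 / 1092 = -32.93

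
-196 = -196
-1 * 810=-810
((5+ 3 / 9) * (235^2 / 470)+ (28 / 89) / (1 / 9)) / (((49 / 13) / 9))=6554964 / 4361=1503.09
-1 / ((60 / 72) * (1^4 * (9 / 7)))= -14 / 15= -0.93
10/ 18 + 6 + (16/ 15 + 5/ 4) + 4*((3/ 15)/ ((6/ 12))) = 377/ 36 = 10.47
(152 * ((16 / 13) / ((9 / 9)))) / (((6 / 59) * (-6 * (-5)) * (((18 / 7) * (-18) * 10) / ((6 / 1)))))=-62776 / 78975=-0.79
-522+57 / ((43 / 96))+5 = -16759 / 43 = -389.74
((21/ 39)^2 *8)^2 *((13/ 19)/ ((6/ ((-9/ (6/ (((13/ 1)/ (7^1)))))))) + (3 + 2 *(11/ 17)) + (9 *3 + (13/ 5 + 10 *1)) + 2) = 11310586896/ 46126015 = 245.21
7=7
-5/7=-0.71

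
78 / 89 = 0.88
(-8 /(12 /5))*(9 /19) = -30 /19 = -1.58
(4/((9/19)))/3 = 76/27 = 2.81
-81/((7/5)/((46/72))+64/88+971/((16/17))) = -1639440/20940427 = -0.08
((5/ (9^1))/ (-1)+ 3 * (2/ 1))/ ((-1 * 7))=-7/ 9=-0.78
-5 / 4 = -1.25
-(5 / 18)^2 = -25 / 324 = -0.08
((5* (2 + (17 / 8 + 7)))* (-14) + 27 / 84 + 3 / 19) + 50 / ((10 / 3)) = -101515 / 133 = -763.27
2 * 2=4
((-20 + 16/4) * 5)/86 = -40/43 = -0.93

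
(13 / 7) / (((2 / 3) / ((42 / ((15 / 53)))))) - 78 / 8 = 8073 / 20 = 403.65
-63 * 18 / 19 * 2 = -2268 / 19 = -119.37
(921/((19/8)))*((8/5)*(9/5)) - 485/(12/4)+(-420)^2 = 177355.17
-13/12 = -1.08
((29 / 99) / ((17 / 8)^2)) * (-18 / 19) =-3712 / 60401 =-0.06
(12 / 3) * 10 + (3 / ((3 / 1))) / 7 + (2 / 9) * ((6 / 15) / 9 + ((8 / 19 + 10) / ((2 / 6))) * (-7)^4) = 900665047 / 53865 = 16720.78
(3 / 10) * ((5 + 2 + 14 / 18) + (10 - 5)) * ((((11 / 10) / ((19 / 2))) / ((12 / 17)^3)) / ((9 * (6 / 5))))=1242989 / 10637568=0.12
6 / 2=3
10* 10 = 100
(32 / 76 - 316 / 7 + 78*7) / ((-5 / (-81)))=1080054 / 133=8120.71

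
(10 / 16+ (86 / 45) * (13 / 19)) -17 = -103061 / 6840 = -15.07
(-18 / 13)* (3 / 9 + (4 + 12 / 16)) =-183 / 26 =-7.04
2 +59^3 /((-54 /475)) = -97554917 /54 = -1806572.54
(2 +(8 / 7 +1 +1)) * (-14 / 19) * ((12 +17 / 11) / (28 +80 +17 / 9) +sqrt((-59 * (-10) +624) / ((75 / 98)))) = -336 * sqrt(1821) / 95 - 96552 / 206701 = -151.40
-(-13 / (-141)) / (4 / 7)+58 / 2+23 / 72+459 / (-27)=41143 / 3384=12.16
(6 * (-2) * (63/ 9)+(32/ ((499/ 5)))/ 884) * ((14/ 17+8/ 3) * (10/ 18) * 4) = -32977689760/ 50618061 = -651.50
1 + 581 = 582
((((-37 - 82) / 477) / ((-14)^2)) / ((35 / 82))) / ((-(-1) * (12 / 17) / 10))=-11849 / 280476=-0.04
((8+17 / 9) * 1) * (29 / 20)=2581 / 180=14.34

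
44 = 44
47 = 47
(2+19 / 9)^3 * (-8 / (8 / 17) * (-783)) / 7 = 24971929 / 189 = 132126.61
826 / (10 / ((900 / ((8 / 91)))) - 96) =-1691235 / 196558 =-8.60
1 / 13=0.08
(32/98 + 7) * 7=359/7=51.29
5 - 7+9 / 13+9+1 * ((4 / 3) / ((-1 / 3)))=48 / 13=3.69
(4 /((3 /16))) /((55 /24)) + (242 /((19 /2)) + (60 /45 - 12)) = 75604 /3135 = 24.12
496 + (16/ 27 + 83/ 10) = 136321/ 270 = 504.89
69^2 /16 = 297.56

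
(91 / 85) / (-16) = -91 / 1360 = -0.07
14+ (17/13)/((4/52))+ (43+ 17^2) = 363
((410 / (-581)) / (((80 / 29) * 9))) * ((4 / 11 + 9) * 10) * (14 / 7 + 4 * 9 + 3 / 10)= -46904861 / 460152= -101.93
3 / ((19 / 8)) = 24 / 19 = 1.26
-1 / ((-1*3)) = 0.33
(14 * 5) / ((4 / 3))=105 / 2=52.50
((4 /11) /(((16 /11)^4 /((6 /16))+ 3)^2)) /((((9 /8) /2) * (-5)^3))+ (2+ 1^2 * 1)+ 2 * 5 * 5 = 2851470218345681 /53801348406125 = 53.00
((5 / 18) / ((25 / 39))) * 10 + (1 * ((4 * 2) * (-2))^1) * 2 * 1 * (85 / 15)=-177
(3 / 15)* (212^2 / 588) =11236 / 735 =15.29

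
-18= -18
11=11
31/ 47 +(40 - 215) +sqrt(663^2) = 22967/ 47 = 488.66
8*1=8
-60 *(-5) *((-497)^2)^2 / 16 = 4576008456075 / 4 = 1144002114018.75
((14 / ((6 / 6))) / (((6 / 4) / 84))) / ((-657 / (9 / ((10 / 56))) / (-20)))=87808 / 73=1202.85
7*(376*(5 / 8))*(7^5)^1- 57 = 27647458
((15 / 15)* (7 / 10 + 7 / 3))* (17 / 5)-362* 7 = -378553 / 150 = -2523.69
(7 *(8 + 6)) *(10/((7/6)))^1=840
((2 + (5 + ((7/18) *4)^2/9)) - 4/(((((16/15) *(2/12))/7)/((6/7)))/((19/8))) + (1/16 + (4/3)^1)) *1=-3638705/11664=-311.96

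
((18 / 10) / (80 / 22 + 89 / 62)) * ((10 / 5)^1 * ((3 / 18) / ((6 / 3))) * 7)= 2387 / 5765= 0.41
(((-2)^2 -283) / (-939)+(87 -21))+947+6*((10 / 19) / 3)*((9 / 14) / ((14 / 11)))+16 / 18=2661226037 / 2622627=1014.72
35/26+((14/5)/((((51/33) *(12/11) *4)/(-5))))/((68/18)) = 47887/60112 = 0.80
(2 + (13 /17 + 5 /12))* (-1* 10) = -3245 /102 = -31.81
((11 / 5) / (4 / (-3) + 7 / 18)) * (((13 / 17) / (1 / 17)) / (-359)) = 2574 / 30515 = 0.08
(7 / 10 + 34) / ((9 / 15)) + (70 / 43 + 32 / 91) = 1404287 / 23478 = 59.81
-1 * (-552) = 552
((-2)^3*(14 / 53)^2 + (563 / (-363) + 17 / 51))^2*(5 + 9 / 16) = 72954613209329 / 4158883163556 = 17.54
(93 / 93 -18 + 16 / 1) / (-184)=1 / 184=0.01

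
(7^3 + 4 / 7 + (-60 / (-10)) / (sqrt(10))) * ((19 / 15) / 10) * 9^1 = 171 * sqrt(10) / 250 + 27417 / 70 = 393.83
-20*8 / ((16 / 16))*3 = -480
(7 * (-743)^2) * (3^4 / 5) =313011783 / 5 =62602356.60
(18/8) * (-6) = -27/2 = -13.50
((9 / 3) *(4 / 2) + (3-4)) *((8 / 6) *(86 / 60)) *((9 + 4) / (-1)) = -1118 / 9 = -124.22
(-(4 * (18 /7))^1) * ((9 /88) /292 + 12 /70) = -1.77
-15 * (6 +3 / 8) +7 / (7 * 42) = -16061 / 168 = -95.60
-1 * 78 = -78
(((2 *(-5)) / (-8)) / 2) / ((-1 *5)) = -1 / 8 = -0.12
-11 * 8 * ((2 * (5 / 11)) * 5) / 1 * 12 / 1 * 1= -4800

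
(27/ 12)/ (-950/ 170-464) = -17/ 3548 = -0.00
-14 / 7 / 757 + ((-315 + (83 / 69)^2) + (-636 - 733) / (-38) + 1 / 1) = -37872058213 / 136954926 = -276.53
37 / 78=0.47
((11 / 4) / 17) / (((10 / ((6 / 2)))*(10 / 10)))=33 / 680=0.05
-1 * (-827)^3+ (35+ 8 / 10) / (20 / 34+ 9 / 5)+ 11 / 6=688912127185 / 1218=565609299.82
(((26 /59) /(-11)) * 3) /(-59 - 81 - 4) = 13 /15576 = 0.00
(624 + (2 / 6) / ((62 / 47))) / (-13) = -116111 / 2418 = -48.02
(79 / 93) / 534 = 79 / 49662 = 0.00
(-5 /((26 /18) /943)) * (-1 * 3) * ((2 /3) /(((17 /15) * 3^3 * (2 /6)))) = 141450 /221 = 640.05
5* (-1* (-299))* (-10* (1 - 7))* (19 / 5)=340860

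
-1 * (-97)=97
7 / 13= 0.54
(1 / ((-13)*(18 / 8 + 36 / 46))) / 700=-23 / 634725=-0.00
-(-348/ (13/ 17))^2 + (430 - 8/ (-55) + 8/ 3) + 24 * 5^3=-5679120274/ 27885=-203662.19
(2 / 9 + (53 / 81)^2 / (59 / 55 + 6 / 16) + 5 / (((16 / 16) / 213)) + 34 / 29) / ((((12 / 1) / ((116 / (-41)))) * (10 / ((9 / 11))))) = -129284315557 / 6282966690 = -20.58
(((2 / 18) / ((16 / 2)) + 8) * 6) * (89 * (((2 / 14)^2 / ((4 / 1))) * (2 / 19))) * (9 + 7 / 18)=8678657 / 402192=21.58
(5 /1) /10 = 1 /2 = 0.50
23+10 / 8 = 97 / 4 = 24.25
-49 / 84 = -7 / 12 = -0.58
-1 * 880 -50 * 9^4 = -328930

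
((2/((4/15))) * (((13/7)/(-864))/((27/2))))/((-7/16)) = 65/23814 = 0.00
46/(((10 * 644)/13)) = 13/140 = 0.09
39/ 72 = 13/ 24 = 0.54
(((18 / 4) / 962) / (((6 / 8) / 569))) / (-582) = -569 / 93314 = -0.01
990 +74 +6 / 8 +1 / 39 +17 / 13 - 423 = 7717 / 12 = 643.08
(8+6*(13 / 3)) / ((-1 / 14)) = -476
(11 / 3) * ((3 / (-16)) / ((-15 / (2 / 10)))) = 11 / 1200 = 0.01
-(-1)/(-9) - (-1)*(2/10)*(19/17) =86/765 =0.11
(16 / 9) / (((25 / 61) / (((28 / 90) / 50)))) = 6832 / 253125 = 0.03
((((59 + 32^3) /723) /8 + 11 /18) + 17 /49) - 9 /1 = -2012083 /850248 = -2.37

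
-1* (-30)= 30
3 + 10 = 13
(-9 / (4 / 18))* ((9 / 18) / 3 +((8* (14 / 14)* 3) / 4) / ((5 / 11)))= -10827 / 20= -541.35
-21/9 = -7/3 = -2.33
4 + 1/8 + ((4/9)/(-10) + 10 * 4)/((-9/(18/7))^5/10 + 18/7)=26787001/8056008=3.33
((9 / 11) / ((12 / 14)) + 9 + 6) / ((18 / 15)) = 585 / 44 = 13.30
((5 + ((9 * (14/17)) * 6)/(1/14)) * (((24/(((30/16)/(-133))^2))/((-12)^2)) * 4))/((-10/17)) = -12078332224/3375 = -3578765.10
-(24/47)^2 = -576/2209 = -0.26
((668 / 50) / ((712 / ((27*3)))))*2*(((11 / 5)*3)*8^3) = 114276096 / 11125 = 10272.01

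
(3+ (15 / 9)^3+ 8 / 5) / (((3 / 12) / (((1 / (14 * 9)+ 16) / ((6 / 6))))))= 718052 / 1215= 590.99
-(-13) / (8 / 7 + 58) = 91 / 414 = 0.22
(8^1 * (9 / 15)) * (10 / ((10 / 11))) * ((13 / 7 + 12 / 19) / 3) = 29128 / 665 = 43.80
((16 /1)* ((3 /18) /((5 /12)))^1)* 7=224 /5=44.80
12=12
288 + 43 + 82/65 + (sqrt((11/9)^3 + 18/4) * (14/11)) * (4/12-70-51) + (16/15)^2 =975193/2925-2534 * sqrt(18446)/891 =-52.86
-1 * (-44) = 44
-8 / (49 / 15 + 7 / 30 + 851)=-0.01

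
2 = 2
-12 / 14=-0.86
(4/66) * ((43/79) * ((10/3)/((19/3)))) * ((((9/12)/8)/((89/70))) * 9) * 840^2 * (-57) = -35840070000/77341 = -463403.24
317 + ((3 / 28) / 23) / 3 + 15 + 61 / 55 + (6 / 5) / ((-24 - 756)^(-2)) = 25871232379 / 35420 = 730413.11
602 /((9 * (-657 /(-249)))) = 49966 /1971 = 25.35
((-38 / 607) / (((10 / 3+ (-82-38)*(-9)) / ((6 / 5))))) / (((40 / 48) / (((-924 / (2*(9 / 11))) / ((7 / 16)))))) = 2648448 / 24659375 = 0.11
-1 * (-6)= 6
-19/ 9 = -2.11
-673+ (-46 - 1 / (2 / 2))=-720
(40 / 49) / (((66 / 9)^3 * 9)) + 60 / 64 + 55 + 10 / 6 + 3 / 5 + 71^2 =79815602771 / 15652560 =5099.20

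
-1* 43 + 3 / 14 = -599 / 14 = -42.79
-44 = -44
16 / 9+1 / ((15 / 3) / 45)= 97 / 9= 10.78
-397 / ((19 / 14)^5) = -213516128 / 2476099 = -86.23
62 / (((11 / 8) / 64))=31744 / 11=2885.82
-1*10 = -10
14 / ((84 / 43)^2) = 1849 / 504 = 3.67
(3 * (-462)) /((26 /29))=-20097 /13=-1545.92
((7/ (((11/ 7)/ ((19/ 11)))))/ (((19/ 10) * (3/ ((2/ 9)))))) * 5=4900/ 3267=1.50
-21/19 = -1.11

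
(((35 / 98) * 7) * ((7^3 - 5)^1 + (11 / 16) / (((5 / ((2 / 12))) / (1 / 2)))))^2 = 105294409081 / 147456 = 714073.41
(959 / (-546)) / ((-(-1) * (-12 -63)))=137 / 5850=0.02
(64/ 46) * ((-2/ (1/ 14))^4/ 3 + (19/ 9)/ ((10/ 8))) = 295037312/ 1035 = 285060.20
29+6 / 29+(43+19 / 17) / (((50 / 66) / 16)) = 473759 / 493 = 960.97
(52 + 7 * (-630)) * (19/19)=-4358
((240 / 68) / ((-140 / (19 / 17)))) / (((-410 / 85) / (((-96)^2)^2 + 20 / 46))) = 467854347 / 943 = 496133.98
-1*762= -762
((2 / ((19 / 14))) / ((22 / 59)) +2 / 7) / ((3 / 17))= 105400 / 4389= 24.01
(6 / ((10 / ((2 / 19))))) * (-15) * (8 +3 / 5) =-774 / 95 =-8.15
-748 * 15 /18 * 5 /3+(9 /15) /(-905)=-42308777 /40725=-1038.89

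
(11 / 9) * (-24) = -88 / 3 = -29.33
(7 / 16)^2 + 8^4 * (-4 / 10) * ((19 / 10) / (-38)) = 525513 / 6400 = 82.11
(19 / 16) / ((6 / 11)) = 209 / 96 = 2.18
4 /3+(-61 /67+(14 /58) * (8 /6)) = 1447 /1943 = 0.74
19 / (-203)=-19 / 203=-0.09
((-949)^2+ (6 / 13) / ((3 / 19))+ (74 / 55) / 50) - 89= 16096704731 / 17875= 900514.95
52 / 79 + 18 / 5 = 1682 / 395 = 4.26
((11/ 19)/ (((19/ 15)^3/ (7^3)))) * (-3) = -38201625/ 130321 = -293.13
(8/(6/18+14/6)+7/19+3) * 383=2439.11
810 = 810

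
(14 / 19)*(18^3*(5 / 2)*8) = 1632960 / 19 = 85945.26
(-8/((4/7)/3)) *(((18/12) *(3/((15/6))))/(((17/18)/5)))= -6804/17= -400.24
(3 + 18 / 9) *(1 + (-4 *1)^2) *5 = 425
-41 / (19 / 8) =-328 / 19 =-17.26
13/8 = 1.62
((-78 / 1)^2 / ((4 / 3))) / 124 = 4563 / 124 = 36.80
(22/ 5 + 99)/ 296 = 517/ 1480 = 0.35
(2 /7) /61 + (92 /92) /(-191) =-45 /81557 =-0.00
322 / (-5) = -64.40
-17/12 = -1.42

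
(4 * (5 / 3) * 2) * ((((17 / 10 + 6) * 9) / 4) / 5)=231 / 5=46.20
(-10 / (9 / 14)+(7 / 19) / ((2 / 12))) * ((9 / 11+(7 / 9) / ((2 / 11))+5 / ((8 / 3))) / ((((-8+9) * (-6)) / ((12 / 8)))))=6299461 / 270864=23.26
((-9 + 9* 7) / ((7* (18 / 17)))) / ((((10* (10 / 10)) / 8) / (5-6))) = -204 / 35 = -5.83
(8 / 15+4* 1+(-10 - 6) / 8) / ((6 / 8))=152 / 45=3.38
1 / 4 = 0.25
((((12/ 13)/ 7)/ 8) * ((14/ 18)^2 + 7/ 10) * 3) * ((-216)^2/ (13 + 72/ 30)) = 195696/ 1001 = 195.50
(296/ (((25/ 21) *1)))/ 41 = 6216/ 1025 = 6.06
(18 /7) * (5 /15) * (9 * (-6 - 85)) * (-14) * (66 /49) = 92664 /7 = 13237.71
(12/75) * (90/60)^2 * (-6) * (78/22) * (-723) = 1522638/275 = 5536.87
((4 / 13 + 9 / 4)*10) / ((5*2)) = 133 / 52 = 2.56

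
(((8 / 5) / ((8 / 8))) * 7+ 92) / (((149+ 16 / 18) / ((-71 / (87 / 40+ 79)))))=-37152 / 61693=-0.60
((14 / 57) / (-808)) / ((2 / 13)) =-91 / 46056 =-0.00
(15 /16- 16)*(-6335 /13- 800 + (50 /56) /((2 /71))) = 220294485 /11648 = 18912.64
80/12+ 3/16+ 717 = 34745/48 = 723.85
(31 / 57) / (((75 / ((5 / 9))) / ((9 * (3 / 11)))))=31 / 3135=0.01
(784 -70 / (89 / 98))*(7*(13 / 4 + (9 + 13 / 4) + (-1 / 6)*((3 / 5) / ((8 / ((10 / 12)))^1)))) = 54574387 / 712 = 76649.42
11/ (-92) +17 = 1553/ 92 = 16.88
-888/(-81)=296/27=10.96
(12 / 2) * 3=18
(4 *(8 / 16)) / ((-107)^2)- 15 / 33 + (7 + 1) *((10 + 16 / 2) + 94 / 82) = 788550777 / 5163499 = 152.72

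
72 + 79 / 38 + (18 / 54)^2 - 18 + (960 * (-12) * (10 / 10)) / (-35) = 922487 / 2394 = 385.33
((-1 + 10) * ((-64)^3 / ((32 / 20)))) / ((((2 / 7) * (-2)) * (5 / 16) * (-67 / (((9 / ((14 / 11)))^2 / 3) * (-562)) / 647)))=350333909139456 / 469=746980616502.04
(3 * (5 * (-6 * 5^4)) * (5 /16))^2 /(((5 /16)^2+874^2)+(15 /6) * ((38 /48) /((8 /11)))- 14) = 404.51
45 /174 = 15 /58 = 0.26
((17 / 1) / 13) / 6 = 17 / 78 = 0.22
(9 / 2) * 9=81 / 2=40.50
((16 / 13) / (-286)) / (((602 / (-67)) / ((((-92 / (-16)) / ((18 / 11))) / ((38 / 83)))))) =127903 / 34794396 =0.00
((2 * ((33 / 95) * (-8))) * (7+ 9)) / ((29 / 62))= -523776 / 2755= -190.12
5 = 5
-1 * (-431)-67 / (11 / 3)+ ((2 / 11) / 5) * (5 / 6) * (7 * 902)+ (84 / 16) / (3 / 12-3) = 602.15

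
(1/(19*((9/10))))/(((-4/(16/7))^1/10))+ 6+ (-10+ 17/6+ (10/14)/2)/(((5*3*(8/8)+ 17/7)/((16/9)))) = 1088954/219051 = 4.97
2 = 2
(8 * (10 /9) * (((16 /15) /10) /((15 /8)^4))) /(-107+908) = 524288 /5474334375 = 0.00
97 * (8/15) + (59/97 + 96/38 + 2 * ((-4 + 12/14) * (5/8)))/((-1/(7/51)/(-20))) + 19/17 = 23813761/469965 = 50.67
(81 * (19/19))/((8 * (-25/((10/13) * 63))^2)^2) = 1275989841/71402500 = 17.87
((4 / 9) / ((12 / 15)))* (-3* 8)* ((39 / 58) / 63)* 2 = -520 / 1827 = -0.28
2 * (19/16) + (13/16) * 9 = 9.69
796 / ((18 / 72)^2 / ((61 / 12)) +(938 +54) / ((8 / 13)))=194224 / 393331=0.49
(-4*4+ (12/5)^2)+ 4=-156/25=-6.24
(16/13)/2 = 8/13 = 0.62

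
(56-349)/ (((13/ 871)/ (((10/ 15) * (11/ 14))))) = -215941/ 21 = -10282.90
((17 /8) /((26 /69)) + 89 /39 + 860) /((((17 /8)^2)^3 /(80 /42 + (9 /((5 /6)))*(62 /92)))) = 86.56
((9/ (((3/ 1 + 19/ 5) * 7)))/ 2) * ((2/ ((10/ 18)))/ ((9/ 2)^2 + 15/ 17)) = 54/ 3353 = 0.02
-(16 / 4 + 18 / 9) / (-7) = 6 / 7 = 0.86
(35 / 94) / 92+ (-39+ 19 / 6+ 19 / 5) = -4154839 / 129720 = -32.03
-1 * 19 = -19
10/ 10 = 1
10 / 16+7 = 61 / 8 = 7.62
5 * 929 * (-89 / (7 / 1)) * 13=-5374265 / 7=-767752.14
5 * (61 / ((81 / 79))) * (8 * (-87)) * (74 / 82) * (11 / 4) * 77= -43796565890 / 1107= -39563293.49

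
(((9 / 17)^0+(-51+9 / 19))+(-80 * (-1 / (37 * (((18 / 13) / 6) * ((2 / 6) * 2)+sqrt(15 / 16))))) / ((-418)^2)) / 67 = -0.74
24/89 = 0.27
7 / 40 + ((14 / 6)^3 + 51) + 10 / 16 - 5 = 8033 / 135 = 59.50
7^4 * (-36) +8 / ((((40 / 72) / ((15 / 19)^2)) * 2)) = -31201776 / 361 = -86431.51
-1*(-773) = 773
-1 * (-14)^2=-196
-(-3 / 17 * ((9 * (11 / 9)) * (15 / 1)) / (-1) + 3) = -546 / 17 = -32.12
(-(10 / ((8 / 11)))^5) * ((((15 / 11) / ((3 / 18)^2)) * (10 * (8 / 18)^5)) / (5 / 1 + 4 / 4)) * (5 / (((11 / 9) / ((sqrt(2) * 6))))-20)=91506250000 / 6561-4159375000 * sqrt(2) / 243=-10259770.23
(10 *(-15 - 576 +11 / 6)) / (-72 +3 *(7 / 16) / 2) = 565600 / 6849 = 82.58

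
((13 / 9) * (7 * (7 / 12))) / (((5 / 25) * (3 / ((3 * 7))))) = 22295 / 108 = 206.44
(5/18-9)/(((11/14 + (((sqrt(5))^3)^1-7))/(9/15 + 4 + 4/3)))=-1369354* sqrt(5)/457137-2836519/761895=-10.42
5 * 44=220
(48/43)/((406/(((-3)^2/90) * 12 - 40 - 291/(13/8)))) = -339888/567385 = -0.60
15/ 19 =0.79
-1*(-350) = 350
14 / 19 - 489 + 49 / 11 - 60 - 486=-215230 / 209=-1029.81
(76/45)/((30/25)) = 38/27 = 1.41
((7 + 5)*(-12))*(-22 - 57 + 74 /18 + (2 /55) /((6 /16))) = 592352 /55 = 10770.04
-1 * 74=-74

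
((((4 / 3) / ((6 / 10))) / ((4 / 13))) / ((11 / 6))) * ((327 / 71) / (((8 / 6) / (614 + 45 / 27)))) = 13085995 / 1562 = 8377.72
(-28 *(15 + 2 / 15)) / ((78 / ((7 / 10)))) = -11123 / 2925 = -3.80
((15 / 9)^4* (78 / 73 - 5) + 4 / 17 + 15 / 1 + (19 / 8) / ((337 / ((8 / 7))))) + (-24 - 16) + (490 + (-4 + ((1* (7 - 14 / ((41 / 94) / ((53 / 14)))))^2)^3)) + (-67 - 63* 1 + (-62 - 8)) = 2539792994345070251630154746936 / 1126387653818154399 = 2254812529004.42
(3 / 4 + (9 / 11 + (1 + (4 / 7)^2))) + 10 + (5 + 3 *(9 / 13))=559765 / 28028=19.97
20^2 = 400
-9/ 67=-0.13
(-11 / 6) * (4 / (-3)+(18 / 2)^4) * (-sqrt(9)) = 216469 / 6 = 36078.17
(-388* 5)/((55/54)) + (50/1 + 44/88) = -40793/22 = -1854.23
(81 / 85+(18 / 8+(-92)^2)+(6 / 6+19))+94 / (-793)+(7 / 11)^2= 276896022717 / 32624020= 8487.49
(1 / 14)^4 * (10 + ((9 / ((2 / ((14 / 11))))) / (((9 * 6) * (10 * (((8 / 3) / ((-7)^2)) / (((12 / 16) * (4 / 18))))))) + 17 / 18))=347749 / 1217018880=0.00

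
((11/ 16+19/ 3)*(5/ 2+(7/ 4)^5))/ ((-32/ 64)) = -6526679/ 24576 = -265.57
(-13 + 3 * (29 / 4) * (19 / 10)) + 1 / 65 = 14737 / 520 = 28.34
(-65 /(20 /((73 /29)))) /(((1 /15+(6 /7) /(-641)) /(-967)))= 61764654315 /510052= 121094.82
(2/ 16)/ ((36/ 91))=0.32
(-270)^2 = 72900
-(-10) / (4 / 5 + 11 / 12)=600 / 103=5.83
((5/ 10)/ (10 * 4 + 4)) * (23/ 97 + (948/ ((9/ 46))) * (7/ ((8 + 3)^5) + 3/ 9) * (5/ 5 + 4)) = 1135584494677/ 12372582024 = 91.78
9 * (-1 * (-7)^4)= -21609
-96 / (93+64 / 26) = -1248 / 1241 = -1.01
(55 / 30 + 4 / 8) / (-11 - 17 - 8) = -7 / 108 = -0.06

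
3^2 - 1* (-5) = 14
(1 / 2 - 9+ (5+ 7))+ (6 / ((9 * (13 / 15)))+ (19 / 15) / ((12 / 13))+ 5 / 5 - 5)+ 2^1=8521 / 2340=3.64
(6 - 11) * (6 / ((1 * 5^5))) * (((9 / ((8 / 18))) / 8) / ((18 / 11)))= -297 / 20000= -0.01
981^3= 944076141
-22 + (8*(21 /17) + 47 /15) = -2291 /255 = -8.98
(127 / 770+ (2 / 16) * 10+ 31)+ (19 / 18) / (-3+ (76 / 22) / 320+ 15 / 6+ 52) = 40756208389 / 1256533740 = 32.44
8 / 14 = 4 / 7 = 0.57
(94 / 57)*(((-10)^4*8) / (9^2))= 7520000 / 4617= 1628.76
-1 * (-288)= 288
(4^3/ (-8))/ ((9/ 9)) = -8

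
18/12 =3/2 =1.50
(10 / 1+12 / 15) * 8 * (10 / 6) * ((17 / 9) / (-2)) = -136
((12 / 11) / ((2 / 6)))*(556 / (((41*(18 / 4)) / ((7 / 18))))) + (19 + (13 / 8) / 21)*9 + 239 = 94224749 / 227304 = 414.53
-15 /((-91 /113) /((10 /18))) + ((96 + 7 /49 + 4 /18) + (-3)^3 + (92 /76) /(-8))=9904483 /124488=79.56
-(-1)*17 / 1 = 17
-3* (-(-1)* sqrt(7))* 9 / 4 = -27* sqrt(7) / 4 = -17.86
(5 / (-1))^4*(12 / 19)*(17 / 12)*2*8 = 170000 / 19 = 8947.37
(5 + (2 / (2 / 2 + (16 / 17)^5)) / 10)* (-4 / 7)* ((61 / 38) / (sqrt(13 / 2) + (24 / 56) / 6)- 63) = 54985308885632 / 298519944855- 107827204856* sqrt(26) / 298519944855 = 182.35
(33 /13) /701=33 /9113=0.00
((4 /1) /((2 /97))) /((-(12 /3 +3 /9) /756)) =-33845.54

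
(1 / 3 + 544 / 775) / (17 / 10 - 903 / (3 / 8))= -4814 / 11189295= -0.00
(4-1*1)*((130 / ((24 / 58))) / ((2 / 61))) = 114985 / 4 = 28746.25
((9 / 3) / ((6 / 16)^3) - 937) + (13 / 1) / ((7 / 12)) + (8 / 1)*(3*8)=-41947 / 63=-665.83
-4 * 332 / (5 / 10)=-2656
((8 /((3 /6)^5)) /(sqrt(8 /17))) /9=64*sqrt(34) /9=41.46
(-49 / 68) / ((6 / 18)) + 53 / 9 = 2281 / 612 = 3.73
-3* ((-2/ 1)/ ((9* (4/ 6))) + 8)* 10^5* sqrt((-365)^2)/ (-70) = 83950000/ 7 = 11992857.14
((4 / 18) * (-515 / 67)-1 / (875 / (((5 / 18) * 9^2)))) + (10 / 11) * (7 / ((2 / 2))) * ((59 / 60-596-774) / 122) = -20716241759 / 283229100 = -73.14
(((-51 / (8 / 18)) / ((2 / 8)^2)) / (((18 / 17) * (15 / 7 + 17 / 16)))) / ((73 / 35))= -6797280 / 26207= -259.37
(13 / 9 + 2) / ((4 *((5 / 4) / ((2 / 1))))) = 62 / 45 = 1.38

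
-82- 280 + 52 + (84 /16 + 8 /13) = -15815 /52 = -304.13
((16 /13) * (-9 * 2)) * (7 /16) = -9.69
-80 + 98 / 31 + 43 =-1049 / 31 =-33.84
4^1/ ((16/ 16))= 4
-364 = -364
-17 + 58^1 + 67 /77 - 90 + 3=-3475 /77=-45.13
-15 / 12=-5 / 4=-1.25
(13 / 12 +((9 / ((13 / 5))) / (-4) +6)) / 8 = 485 / 624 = 0.78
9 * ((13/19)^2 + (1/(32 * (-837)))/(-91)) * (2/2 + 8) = 1235734491/32588192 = 37.92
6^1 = 6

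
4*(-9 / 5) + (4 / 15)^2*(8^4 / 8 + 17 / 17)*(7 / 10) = 2292 / 125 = 18.34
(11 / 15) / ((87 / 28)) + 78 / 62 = 60443 / 40455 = 1.49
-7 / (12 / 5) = -35 / 12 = -2.92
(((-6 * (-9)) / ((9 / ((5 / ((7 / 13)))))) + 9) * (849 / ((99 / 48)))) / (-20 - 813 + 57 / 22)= -32.08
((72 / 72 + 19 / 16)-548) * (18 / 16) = -78597 / 128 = -614.04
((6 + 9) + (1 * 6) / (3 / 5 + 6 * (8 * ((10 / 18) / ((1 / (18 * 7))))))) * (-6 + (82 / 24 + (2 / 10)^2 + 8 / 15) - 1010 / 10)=-34621661 / 22404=-1545.33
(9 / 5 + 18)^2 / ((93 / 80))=52272 / 155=337.24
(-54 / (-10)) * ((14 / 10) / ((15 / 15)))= 189 / 25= 7.56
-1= -1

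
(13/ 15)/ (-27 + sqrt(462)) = -39/ 445-13 * sqrt(462)/ 4005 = -0.16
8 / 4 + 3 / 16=35 / 16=2.19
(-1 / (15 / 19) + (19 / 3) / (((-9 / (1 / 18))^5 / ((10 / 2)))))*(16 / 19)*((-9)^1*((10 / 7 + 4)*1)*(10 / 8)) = 2119964916283 / 32543321076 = 65.14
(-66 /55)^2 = 36 /25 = 1.44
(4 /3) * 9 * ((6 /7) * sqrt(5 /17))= 72 * sqrt(85) /119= 5.58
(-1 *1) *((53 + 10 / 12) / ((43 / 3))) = -323 / 86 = -3.76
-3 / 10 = -0.30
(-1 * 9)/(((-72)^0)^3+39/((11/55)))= -9/196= -0.05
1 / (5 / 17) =17 / 5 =3.40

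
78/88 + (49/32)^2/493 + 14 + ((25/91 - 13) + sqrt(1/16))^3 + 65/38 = -153051719013795293/79509191810048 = -1924.96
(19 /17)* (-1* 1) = -19 /17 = -1.12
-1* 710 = -710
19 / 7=2.71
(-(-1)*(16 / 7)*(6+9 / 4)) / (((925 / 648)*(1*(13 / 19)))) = 1625184 / 84175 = 19.31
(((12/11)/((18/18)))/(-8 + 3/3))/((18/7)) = -2/33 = -0.06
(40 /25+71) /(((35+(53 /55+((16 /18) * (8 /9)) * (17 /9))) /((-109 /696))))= -970299 /3196496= -0.30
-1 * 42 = -42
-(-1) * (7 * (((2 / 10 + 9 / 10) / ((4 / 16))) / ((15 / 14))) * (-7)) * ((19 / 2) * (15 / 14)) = -10241 / 5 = -2048.20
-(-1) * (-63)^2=3969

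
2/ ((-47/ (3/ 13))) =-6/ 611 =-0.01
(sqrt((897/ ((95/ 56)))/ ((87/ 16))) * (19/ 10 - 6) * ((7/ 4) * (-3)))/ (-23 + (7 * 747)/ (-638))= -18942 * sqrt(11532430)/ 9453925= -6.80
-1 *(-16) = 16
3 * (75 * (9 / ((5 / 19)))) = 7695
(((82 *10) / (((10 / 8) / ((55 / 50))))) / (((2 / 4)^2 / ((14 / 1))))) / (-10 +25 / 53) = -10708544 / 2525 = -4241.01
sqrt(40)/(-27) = -2* sqrt(10)/27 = -0.23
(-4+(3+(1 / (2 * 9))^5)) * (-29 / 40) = 54797443 / 75582720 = 0.72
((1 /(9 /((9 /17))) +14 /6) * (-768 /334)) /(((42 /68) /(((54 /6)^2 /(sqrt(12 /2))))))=-140544 * sqrt(6) /1169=-294.49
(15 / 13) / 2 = 15 / 26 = 0.58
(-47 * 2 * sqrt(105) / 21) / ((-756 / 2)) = 47 * sqrt(105) / 3969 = 0.12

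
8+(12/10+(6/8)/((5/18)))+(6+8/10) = 187/10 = 18.70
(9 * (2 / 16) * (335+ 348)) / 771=2049 / 2056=1.00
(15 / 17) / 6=5 / 34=0.15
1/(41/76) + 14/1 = 650/41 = 15.85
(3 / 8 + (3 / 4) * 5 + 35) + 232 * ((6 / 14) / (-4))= 799 / 56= 14.27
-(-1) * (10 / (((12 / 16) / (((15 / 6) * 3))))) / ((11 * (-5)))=-20 / 11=-1.82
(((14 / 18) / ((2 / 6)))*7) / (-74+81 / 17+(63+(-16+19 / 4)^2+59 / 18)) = 39984 / 302585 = 0.13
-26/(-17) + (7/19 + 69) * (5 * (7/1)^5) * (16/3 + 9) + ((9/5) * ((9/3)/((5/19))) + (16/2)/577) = 1167908792854369/13977825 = 83554400.84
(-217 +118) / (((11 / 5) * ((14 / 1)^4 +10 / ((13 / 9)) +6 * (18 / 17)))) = -0.00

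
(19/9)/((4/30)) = 95/6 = 15.83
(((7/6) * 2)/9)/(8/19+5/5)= 133/729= 0.18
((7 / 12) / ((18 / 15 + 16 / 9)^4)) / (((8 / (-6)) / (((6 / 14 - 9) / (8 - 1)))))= 61509375 / 9027702208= 0.01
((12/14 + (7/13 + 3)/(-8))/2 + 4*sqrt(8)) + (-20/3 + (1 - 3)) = -18475/2184 + 8*sqrt(2) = 2.85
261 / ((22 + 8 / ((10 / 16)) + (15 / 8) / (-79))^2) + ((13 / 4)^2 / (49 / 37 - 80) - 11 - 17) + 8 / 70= -8688393173649713 / 312485407893680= -27.80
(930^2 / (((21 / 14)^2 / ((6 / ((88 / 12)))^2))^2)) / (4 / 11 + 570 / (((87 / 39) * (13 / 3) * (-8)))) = -130025606400 / 11900471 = -10926.09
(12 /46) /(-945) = -2 /7245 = -0.00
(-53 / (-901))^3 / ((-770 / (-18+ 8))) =1 / 378301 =0.00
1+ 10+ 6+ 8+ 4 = 29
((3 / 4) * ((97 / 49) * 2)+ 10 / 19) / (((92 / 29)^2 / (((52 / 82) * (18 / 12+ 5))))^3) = 812520892257190987 / 3383221054551597056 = 0.24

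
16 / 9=1.78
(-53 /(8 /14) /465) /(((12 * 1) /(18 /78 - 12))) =6307 /32240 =0.20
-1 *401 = -401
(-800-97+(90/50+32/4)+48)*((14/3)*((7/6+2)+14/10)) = -4023964/225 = -17884.28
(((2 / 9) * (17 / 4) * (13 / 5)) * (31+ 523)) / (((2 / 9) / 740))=4530058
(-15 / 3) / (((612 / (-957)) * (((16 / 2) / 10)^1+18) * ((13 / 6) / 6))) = 23925 / 20774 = 1.15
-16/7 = -2.29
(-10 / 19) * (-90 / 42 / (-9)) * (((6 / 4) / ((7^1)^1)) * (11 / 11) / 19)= -25 / 17689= -0.00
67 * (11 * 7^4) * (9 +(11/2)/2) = 83168239/4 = 20792059.75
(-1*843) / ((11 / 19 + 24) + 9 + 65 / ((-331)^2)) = -1754838537 / 69901153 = -25.10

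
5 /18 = 0.28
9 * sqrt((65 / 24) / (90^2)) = sqrt(390) / 120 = 0.16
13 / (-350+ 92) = -13 / 258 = -0.05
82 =82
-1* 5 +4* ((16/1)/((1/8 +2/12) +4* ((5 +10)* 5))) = -34499/7207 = -4.79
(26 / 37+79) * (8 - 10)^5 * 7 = -660576 / 37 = -17853.41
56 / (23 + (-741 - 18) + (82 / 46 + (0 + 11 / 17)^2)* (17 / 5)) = -1955 / 25433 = -0.08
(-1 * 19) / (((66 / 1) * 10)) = -19 / 660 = -0.03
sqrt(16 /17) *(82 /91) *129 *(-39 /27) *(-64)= 10425.06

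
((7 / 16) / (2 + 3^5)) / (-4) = -1 / 2240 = -0.00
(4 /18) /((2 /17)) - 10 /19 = 233 /171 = 1.36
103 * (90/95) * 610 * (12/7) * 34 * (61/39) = 9382278240/1729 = 5426418.88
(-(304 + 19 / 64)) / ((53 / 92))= -447925 / 848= -528.21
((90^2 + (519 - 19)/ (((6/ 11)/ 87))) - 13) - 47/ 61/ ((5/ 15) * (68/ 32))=91085841/ 1037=87835.91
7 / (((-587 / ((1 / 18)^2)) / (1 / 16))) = -7 / 3043008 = -0.00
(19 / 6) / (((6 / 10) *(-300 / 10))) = -19 / 108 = -0.18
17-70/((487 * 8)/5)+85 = 198521/1948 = 101.91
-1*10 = -10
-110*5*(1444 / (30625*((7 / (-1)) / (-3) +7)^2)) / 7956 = -3971 / 106124200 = -0.00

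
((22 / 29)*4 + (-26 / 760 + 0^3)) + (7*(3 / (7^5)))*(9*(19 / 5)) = 16102983 / 5291804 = 3.04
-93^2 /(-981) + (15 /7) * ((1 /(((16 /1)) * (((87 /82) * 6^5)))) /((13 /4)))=39441122953 /4473548352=8.82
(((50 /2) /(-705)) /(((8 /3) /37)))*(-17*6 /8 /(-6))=-3145 /3008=-1.05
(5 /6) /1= 5 /6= 0.83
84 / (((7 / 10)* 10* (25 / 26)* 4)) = 78 / 25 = 3.12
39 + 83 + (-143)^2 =20571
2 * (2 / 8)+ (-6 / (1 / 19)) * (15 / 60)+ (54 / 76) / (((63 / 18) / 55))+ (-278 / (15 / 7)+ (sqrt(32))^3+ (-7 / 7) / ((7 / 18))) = -297533 / 1995+ 128 * sqrt(2) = 31.88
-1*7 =-7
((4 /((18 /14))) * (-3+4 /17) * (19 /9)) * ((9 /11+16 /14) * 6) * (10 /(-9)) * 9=10787440 /5049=2136.55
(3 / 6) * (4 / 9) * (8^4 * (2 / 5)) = 16384 / 45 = 364.09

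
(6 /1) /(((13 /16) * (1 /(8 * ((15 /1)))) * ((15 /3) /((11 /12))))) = 2112 /13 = 162.46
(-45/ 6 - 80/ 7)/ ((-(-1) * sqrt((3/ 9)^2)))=-795/ 14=-56.79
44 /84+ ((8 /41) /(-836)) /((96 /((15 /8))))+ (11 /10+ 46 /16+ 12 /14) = 5.36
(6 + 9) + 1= 16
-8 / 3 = -2.67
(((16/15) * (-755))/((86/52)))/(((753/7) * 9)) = -439712/874233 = -0.50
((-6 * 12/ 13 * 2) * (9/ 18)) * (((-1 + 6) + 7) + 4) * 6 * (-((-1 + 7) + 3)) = 62208/ 13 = 4785.23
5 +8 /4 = 7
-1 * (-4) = 4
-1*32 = -32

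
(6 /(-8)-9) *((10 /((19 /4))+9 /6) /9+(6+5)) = -50687 /456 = -111.16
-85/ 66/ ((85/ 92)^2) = -4232/ 2805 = -1.51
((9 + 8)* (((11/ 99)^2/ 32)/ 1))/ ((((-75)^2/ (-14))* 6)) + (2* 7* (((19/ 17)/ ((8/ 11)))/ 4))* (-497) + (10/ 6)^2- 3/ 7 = -13901950127911/ 5205060000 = -2670.85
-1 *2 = -2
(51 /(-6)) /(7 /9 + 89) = -153 /1616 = -0.09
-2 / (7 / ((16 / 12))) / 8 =-1 / 21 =-0.05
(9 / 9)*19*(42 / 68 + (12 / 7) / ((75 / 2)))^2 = 295997371 / 35402500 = 8.36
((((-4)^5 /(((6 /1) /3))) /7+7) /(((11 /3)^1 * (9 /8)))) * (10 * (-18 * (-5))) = -1111200 /77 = -14431.17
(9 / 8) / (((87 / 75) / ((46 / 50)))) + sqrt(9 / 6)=207 / 232 + sqrt(6) / 2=2.12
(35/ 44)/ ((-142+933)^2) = 5/ 3932852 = 0.00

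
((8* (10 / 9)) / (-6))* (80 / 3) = -3200 / 81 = -39.51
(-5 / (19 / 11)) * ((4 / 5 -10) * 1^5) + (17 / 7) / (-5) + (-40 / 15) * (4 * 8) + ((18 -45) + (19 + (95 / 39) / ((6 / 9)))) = -3295489 / 51870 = -63.53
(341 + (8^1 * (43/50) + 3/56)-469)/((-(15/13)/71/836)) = 32696386151/5250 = 6227883.08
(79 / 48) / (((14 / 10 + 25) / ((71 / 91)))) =28045 / 576576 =0.05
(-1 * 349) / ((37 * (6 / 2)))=-349 / 111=-3.14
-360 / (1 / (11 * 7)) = -27720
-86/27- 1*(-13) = 265/27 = 9.81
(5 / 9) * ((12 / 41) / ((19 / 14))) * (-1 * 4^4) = -71680 / 2337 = -30.67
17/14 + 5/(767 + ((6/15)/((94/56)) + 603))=1372638/1127021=1.22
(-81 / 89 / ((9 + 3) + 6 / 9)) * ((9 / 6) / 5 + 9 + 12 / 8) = -6561 / 8455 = -0.78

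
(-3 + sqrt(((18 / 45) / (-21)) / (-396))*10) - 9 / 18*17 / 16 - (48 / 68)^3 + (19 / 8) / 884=-3965277 / 1021904 + sqrt(2310) / 693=-3.81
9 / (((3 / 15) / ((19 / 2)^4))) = 5864445 / 16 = 366527.81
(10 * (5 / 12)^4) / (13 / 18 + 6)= 3125 / 69696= 0.04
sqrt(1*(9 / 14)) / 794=3*sqrt(14) / 11116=0.00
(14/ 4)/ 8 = 7/ 16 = 0.44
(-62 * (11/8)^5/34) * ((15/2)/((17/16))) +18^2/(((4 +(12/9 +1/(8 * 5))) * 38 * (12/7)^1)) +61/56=-6200171190949/101232603136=-61.25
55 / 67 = 0.82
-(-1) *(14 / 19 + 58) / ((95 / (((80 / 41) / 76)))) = 4464 / 281219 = 0.02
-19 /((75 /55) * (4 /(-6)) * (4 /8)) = 41.80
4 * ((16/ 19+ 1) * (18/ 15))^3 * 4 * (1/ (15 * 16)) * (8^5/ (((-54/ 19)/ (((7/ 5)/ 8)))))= -39337984/ 27075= -1452.93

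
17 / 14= 1.21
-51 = -51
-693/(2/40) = -13860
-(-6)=6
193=193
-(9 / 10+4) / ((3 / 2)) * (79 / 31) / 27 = -3871 / 12555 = -0.31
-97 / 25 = -3.88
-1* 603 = -603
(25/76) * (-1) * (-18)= 225/38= 5.92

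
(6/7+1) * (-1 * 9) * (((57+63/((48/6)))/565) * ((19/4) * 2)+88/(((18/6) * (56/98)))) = -55447977/63280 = -876.23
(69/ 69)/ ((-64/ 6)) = -3/ 32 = -0.09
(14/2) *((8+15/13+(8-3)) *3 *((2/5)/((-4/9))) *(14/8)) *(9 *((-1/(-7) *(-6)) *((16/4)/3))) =4815.14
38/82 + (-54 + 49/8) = -15551/328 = -47.41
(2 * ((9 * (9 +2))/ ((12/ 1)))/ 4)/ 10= 33/ 80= 0.41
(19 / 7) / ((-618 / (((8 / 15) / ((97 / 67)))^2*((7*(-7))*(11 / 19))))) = 11060896 / 654160725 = 0.02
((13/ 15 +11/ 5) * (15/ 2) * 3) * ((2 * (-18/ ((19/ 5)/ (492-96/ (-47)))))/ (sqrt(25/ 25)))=-288392400/ 893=-322947.82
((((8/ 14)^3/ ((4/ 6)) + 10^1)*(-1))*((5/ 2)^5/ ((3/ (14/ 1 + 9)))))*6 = -126715625/ 2744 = -46179.16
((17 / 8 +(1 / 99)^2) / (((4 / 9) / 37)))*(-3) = -6165125 / 11616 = -530.74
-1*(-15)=15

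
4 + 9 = 13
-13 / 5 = -2.60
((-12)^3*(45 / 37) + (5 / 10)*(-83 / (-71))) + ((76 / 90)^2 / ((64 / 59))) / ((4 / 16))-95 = -2193.41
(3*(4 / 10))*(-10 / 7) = -12 / 7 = -1.71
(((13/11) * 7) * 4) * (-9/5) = -59.56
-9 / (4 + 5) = -1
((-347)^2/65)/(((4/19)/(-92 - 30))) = -1073492.55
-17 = -17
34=34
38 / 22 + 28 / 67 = 1581 / 737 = 2.15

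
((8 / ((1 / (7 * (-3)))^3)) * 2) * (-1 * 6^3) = 32006016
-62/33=-1.88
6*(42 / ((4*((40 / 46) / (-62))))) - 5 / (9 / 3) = -134807 / 30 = -4493.57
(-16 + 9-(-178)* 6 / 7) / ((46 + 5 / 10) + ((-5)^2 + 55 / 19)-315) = -38722 / 64001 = -0.61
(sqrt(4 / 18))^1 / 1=sqrt(2) / 3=0.47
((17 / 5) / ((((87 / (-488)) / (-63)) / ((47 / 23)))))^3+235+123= 548981486283552262058 / 37092620375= 14800288594.70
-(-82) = 82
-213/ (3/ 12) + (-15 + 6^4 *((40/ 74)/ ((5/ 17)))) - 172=49685/ 37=1342.84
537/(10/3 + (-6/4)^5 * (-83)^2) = -51552/5021761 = -0.01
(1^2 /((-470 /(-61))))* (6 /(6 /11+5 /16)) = 32208 /35485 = 0.91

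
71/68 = 1.04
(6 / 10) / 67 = 3 / 335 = 0.01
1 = 1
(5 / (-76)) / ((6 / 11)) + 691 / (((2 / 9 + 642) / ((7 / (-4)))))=-2640331 / 1317840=-2.00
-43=-43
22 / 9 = 2.44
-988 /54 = -494 /27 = -18.30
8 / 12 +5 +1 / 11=190 / 33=5.76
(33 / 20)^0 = 1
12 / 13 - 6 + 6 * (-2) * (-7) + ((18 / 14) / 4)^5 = 17658605205 / 223734784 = 78.93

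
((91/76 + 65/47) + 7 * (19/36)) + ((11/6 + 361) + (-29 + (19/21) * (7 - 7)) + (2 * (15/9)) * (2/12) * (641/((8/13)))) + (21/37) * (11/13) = 9476552191/10308792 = 919.27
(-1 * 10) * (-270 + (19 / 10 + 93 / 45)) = 7981 / 3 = 2660.33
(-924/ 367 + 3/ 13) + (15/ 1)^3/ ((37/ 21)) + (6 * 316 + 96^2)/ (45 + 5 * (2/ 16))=138967979262/ 64432355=2156.80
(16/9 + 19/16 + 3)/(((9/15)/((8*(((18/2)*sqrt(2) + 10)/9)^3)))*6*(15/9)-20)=-978096055/4591346697-61994889*sqrt(2)/1020299266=-0.30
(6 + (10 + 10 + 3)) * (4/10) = 58/5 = 11.60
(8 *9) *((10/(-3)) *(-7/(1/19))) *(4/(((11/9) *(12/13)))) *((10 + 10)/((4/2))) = 12448800/11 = 1131709.09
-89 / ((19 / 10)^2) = -8900 / 361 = -24.65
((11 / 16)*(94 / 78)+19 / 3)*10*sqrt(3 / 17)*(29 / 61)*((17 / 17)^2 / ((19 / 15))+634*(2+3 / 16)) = 10513881125*sqrt(51) / 3782976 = 19847.90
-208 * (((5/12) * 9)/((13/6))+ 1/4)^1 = -412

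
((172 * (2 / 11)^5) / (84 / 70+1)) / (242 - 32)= 2752 / 37202781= 0.00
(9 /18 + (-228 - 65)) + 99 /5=-2727 /10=-272.70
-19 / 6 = -3.17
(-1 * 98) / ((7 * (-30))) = 7 / 15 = 0.47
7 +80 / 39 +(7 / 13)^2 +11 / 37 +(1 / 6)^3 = 13024501 / 1350648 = 9.64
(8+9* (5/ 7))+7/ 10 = 1059/ 70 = 15.13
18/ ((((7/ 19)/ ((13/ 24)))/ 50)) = 18525/ 14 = 1323.21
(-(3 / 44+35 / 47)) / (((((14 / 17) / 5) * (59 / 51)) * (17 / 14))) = -428655 / 122012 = -3.51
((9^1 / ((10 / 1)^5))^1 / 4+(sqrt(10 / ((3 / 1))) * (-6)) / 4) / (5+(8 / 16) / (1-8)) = 21 / 4600000-7 * sqrt(30) / 69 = -0.56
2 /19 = 0.11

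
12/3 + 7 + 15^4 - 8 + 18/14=50629.29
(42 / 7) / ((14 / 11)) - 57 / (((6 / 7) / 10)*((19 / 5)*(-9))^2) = 4.15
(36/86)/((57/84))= 504/817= 0.62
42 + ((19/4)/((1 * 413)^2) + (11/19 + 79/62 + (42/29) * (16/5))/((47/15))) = 24139022347591/547735948732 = 44.07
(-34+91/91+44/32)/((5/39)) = -9867/40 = -246.68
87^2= 7569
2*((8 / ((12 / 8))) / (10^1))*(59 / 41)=944 / 615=1.53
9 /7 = 1.29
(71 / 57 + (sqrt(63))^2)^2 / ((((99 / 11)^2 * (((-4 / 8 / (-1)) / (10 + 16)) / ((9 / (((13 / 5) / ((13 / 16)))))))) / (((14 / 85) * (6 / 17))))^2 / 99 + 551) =610776268102 / 81671188419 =7.48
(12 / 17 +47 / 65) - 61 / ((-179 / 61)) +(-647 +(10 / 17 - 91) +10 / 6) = -423397067 / 593385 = -713.53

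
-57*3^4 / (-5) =4617 / 5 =923.40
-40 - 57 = -97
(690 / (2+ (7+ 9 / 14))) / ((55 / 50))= 6440 / 99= 65.05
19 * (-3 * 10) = -570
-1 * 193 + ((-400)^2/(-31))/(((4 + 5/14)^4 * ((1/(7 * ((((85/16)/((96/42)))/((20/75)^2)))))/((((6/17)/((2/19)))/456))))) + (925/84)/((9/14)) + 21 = -178.96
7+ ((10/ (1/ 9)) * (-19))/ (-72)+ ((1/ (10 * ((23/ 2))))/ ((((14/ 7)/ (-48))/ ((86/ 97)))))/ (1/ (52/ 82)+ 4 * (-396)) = 56451084951/ 1835800660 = 30.75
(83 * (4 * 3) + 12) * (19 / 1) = 19152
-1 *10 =-10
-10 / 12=-5 / 6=-0.83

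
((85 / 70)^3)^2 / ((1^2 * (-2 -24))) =-24137569 / 195767936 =-0.12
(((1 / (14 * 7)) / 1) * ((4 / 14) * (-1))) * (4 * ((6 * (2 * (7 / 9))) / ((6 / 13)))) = -104 / 441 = -0.24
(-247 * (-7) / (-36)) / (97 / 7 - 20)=12103 / 1548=7.82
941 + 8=949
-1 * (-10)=10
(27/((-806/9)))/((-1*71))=243/57226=0.00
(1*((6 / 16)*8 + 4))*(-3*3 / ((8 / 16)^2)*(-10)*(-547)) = -1378440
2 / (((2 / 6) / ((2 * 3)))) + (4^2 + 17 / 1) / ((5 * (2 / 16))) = 444 / 5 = 88.80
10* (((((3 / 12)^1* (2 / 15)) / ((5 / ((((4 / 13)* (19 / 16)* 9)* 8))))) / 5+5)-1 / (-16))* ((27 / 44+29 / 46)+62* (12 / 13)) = 20392010283 / 6841120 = 2980.80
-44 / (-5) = 44 / 5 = 8.80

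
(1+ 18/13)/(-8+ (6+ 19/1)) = 0.14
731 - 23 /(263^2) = 50562516 /69169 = 731.00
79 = 79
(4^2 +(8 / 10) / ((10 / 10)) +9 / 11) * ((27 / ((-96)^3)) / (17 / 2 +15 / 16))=-969 / 17008640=-0.00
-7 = -7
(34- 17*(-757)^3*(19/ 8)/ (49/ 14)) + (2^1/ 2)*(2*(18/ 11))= 1541284635909/ 308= 5004170895.81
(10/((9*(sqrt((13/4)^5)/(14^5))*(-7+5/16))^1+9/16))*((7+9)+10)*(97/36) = 31395377728798720*sqrt(13)/23991593776711227+29880329824234373120/23991593776711227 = 1250.17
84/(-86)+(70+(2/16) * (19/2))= 48305/688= 70.21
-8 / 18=-4 / 9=-0.44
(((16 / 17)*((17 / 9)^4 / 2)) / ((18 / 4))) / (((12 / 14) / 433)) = 119130424 / 177147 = 672.49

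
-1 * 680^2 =-462400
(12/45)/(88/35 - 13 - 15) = -7/669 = -0.01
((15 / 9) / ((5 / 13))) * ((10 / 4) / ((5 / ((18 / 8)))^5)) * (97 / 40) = 24820263 / 51200000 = 0.48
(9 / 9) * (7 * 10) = 70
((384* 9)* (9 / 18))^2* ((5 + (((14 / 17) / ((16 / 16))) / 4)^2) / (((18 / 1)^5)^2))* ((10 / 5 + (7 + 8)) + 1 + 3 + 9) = 19430 / 153586449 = 0.00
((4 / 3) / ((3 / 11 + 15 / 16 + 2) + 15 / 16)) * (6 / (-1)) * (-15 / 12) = 176 / 73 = 2.41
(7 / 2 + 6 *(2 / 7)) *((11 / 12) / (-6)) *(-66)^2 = -97163 / 28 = -3470.11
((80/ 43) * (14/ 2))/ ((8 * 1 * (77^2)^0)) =70/ 43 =1.63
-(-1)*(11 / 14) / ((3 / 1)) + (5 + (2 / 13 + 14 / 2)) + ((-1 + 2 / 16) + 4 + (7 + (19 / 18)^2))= 1394885 / 58968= 23.65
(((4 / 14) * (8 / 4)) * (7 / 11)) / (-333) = -4 / 3663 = -0.00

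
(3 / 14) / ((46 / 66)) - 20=-6341 / 322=-19.69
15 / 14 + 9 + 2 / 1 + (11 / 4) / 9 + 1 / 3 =3203 / 252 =12.71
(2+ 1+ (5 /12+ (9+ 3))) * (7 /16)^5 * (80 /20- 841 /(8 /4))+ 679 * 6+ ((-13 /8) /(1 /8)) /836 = 20886442777441 /5259657216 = 3971.07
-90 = -90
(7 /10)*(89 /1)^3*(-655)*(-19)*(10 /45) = 12282674887 /9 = 1364741654.11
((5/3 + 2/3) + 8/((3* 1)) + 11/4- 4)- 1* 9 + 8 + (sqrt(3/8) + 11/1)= sqrt(6)/4 + 55/4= 14.36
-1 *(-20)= 20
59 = 59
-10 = -10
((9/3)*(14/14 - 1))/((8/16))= 0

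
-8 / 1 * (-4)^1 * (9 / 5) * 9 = 2592 / 5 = 518.40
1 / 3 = 0.33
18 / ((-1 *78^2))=-1 / 338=-0.00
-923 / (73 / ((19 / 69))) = -17537 / 5037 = -3.48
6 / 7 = 0.86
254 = 254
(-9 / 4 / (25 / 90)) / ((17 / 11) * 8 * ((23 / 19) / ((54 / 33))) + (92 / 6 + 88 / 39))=-180063 / 594340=-0.30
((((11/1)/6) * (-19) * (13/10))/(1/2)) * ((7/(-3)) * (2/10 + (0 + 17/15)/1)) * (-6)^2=152152/15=10143.47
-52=-52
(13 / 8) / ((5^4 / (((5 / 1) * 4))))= 0.05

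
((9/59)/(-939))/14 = -0.00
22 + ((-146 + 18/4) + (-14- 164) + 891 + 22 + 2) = 1235/2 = 617.50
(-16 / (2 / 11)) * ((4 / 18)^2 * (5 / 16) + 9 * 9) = -577478 / 81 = -7129.36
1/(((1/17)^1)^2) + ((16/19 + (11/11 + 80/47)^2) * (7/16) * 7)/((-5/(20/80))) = 772946025/2686144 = 287.75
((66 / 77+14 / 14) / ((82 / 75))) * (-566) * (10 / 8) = -1379625 / 1148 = -1201.76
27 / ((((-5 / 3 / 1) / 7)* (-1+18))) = -567 / 85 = -6.67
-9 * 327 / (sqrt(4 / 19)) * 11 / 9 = -3597 * sqrt(19) / 2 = -7839.48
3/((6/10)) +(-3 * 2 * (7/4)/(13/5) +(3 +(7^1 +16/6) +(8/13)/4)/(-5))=-125/78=-1.60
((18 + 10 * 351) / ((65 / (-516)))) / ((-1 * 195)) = 606816 / 4225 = 143.63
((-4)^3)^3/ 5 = -262144/ 5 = -52428.80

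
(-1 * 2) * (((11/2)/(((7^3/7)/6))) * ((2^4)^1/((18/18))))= -1056/49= -21.55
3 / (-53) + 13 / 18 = 635 / 954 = 0.67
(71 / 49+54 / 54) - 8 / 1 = -272 / 49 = -5.55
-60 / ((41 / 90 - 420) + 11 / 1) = 5400 / 36769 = 0.15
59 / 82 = 0.72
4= 4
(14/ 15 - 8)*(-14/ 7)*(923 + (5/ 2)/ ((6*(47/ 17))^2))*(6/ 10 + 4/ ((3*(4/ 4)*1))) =225635825213/ 8946450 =25220.71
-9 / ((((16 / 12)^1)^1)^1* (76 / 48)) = -81 / 19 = -4.26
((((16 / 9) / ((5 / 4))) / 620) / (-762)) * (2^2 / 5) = -32 / 13287375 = -0.00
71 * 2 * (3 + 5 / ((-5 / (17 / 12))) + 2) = 3053 / 6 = 508.83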